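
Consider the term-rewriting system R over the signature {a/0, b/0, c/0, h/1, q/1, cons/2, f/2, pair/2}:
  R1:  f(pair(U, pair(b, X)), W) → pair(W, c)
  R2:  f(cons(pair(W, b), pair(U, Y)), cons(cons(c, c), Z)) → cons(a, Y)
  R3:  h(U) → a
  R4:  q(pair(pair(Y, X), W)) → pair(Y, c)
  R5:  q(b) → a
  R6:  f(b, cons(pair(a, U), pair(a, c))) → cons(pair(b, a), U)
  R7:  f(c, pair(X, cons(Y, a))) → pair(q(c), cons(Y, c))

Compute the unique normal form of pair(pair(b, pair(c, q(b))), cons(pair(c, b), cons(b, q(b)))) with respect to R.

pair(pair(b, pair(c, a)), cons(pair(c, b), cons(b, a)))

1. pair(pair(b, pair(c, q(b))), cons(pair(c, b), cons(b, q(b))))  →  pair(pair(b, pair(c, a)), cons(pair(c, b), cons(b, q(b))))   [R5 at 1.2.2]
2. pair(pair(b, pair(c, a)), cons(pair(c, b), cons(b, q(b))))  →  pair(pair(b, pair(c, a)), cons(pair(c, b), cons(b, a)))   [R5 at 2.2.2]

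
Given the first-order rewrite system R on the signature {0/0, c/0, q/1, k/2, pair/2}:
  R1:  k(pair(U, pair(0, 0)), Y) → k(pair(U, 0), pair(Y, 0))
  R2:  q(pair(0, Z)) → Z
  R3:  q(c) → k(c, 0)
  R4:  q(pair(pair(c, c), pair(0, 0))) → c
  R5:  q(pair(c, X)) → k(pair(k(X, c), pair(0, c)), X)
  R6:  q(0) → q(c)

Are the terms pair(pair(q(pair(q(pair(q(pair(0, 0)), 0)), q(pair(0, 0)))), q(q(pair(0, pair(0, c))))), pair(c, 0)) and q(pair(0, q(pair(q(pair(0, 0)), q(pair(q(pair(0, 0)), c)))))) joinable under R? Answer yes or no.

Reduce t₁ = pair(pair(q(pair(q(pair(q(pair(0, 0)), 0)), q(pair(0, 0)))), q(q(pair(0, pair(0, c))))), pair(c, 0)):
1. pair(pair(q(pair(q(pair(q(pair(0, 0)), 0)), q(pair(0, 0)))), q(q(pair(0, pair(0, c))))), pair(c, 0))  →  pair(pair(q(pair(q(pair(0, 0)), q(pair(0, 0)))), q(q(pair(0, pair(0, c))))), pair(c, 0))   [R2 at 1.1.1.1.1.1]
2. pair(pair(q(pair(q(pair(0, 0)), q(pair(0, 0)))), q(q(pair(0, pair(0, c))))), pair(c, 0))  →  pair(pair(q(pair(0, q(pair(0, 0)))), q(q(pair(0, pair(0, c))))), pair(c, 0))   [R2 at 1.1.1.1]
3. pair(pair(q(pair(0, q(pair(0, 0)))), q(q(pair(0, pair(0, c))))), pair(c, 0))  →  pair(pair(q(pair(0, 0)), q(q(pair(0, pair(0, c))))), pair(c, 0))   [R2 at 1.1]
4. pair(pair(q(pair(0, 0)), q(q(pair(0, pair(0, c))))), pair(c, 0))  →  pair(pair(0, q(q(pair(0, pair(0, c))))), pair(c, 0))   [R2 at 1.1]
5. pair(pair(0, q(q(pair(0, pair(0, c))))), pair(c, 0))  →  pair(pair(0, q(pair(0, c))), pair(c, 0))   [R2 at 1.2.1]
6. pair(pair(0, q(pair(0, c))), pair(c, 0))  →  pair(pair(0, c), pair(c, 0))   [R2 at 1.2]

Reduce t₂ = q(pair(0, q(pair(q(pair(0, 0)), q(pair(q(pair(0, 0)), c)))))):
1. q(pair(0, q(pair(q(pair(0, 0)), q(pair(q(pair(0, 0)), c))))))  →  q(pair(q(pair(0, 0)), q(pair(q(pair(0, 0)), c))))   [R2 at ε]
2. q(pair(q(pair(0, 0)), q(pair(q(pair(0, 0)), c))))  →  q(pair(0, q(pair(q(pair(0, 0)), c))))   [R2 at 1.1]
3. q(pair(0, q(pair(q(pair(0, 0)), c))))  →  q(pair(q(pair(0, 0)), c))   [R2 at ε]
4. q(pair(q(pair(0, 0)), c))  →  q(pair(0, c))   [R2 at 1.1]
5. q(pair(0, c))  →  c   [R2 at ε]

no — NF(t₁) = pair(pair(0, c), pair(c, 0)), NF(t₂) = c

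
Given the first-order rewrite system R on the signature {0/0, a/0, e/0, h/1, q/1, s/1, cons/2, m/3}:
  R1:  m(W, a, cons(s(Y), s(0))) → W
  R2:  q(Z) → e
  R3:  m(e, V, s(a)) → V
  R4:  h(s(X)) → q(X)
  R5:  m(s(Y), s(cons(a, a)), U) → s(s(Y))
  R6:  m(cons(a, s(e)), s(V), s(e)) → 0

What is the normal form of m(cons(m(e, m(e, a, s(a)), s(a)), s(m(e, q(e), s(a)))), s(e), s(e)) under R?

0

1. m(cons(m(e, m(e, a, s(a)), s(a)), s(m(e, q(e), s(a)))), s(e), s(e))  →  m(cons(m(e, a, s(a)), s(m(e, q(e), s(a)))), s(e), s(e))   [R3 at 1.1]
2. m(cons(m(e, a, s(a)), s(m(e, q(e), s(a)))), s(e), s(e))  →  m(cons(a, s(m(e, q(e), s(a)))), s(e), s(e))   [R3 at 1.1]
3. m(cons(a, s(m(e, q(e), s(a)))), s(e), s(e))  →  m(cons(a, s(q(e))), s(e), s(e))   [R3 at 1.2.1]
4. m(cons(a, s(q(e))), s(e), s(e))  →  m(cons(a, s(e)), s(e), s(e))   [R2 at 1.2.1]
5. m(cons(a, s(e)), s(e), s(e))  →  0   [R6 at ε]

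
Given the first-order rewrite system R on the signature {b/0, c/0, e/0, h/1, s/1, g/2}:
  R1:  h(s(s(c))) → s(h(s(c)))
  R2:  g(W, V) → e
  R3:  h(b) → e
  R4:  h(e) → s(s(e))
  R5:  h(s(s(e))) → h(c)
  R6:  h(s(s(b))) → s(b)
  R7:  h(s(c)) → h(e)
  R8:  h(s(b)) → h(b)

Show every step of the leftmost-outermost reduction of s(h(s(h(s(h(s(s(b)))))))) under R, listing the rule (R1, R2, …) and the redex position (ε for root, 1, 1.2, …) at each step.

1. s(h(s(h(s(h(s(s(b))))))))  →  s(h(s(h(s(s(b))))))   [R6 at 1.1.1.1.1]
2. s(h(s(h(s(s(b))))))  →  s(h(s(s(b))))   [R6 at 1.1.1]
3. s(h(s(s(b))))  →  s(s(b))   [R6 at 1]

s(s(b))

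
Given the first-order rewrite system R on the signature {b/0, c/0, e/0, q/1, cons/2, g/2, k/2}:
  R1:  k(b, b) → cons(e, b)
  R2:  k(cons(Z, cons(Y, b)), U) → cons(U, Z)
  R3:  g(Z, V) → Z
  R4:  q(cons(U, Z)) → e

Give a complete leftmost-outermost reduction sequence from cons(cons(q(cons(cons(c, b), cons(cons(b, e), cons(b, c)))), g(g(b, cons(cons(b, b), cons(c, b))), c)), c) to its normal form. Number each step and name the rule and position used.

1. cons(cons(q(cons(cons(c, b), cons(cons(b, e), cons(b, c)))), g(g(b, cons(cons(b, b), cons(c, b))), c)), c)  →  cons(cons(e, g(g(b, cons(cons(b, b), cons(c, b))), c)), c)   [R4 at 1.1]
2. cons(cons(e, g(g(b, cons(cons(b, b), cons(c, b))), c)), c)  →  cons(cons(e, g(b, cons(cons(b, b), cons(c, b)))), c)   [R3 at 1.2]
3. cons(cons(e, g(b, cons(cons(b, b), cons(c, b)))), c)  →  cons(cons(e, b), c)   [R3 at 1.2]

cons(cons(e, b), c)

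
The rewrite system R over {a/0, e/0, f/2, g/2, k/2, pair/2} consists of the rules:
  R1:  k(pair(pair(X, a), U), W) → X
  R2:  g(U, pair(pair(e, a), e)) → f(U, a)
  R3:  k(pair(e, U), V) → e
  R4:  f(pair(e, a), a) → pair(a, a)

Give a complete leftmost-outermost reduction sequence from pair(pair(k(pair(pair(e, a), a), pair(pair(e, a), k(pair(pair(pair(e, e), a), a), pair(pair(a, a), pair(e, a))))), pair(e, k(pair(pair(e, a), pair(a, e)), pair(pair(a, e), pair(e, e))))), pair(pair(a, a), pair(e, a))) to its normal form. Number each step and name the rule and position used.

pair(pair(e, pair(e, e)), pair(pair(a, a), pair(e, a)))

1. pair(pair(k(pair(pair(e, a), a), pair(pair(e, a), k(pair(pair(pair(e, e), a), a), pair(pair(a, a), pair(e, a))))), pair(e, k(pair(pair(e, a), pair(a, e)), pair(pair(a, e), pair(e, e))))), pair(pair(a, a), pair(e, a)))  →  pair(pair(e, pair(e, k(pair(pair(e, a), pair(a, e)), pair(pair(a, e), pair(e, e))))), pair(pair(a, a), pair(e, a)))   [R1 at 1.1]
2. pair(pair(e, pair(e, k(pair(pair(e, a), pair(a, e)), pair(pair(a, e), pair(e, e))))), pair(pair(a, a), pair(e, a)))  →  pair(pair(e, pair(e, e)), pair(pair(a, a), pair(e, a)))   [R1 at 1.2.2]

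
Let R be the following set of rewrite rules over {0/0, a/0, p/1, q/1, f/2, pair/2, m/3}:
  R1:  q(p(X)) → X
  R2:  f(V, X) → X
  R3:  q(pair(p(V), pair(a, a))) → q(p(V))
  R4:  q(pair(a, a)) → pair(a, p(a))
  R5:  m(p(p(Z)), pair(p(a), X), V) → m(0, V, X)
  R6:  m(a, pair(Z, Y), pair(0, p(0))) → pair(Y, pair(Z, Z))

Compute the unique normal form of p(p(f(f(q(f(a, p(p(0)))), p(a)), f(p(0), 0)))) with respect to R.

p(p(0))

1. p(p(f(f(q(f(a, p(p(0)))), p(a)), f(p(0), 0))))  →  p(p(f(p(0), 0)))   [R2 at 1.1]
2. p(p(f(p(0), 0)))  →  p(p(0))   [R2 at 1.1]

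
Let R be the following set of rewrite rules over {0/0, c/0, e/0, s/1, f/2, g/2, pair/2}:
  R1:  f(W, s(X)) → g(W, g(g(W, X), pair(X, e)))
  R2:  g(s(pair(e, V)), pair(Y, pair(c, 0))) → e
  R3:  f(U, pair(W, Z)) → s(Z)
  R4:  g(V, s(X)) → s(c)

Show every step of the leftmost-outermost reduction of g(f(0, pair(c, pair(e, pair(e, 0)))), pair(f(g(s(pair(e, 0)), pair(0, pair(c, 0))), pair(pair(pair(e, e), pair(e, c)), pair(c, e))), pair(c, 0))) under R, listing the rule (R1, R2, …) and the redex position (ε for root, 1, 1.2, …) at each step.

1. g(f(0, pair(c, pair(e, pair(e, 0)))), pair(f(g(s(pair(e, 0)), pair(0, pair(c, 0))), pair(pair(pair(e, e), pair(e, c)), pair(c, e))), pair(c, 0)))  →  g(s(pair(e, pair(e, 0))), pair(f(g(s(pair(e, 0)), pair(0, pair(c, 0))), pair(pair(pair(e, e), pair(e, c)), pair(c, e))), pair(c, 0)))   [R3 at 1]
2. g(s(pair(e, pair(e, 0))), pair(f(g(s(pair(e, 0)), pair(0, pair(c, 0))), pair(pair(pair(e, e), pair(e, c)), pair(c, e))), pair(c, 0)))  →  e   [R2 at ε]

e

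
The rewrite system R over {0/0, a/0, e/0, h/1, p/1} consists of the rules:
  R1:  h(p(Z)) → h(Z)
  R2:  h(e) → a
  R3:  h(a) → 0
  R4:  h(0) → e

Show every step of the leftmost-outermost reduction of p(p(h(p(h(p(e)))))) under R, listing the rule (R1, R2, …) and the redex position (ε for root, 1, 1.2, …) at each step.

1. p(p(h(p(h(p(e))))))  →  p(p(h(h(p(e)))))   [R1 at 1.1]
2. p(p(h(h(p(e)))))  →  p(p(h(h(e))))   [R1 at 1.1.1]
3. p(p(h(h(e))))  →  p(p(h(a)))   [R2 at 1.1.1]
4. p(p(h(a)))  →  p(p(0))   [R3 at 1.1]

p(p(0))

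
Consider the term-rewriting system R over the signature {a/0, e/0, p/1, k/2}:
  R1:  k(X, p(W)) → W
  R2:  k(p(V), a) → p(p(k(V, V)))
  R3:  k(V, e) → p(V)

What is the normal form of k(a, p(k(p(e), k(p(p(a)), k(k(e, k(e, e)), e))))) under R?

p(p(e))

1. k(a, p(k(p(e), k(p(p(a)), k(k(e, k(e, e)), e)))))  →  k(p(e), k(p(p(a)), k(k(e, k(e, e)), e)))   [R1 at ε]
2. k(p(e), k(p(p(a)), k(k(e, k(e, e)), e)))  →  k(p(e), k(p(p(a)), p(k(e, k(e, e)))))   [R3 at 2.2]
3. k(p(e), k(p(p(a)), p(k(e, k(e, e)))))  →  k(p(e), k(e, k(e, e)))   [R1 at 2]
4. k(p(e), k(e, k(e, e)))  →  k(p(e), k(e, p(e)))   [R3 at 2.2]
5. k(p(e), k(e, p(e)))  →  k(p(e), e)   [R1 at 2]
6. k(p(e), e)  →  p(p(e))   [R3 at ε]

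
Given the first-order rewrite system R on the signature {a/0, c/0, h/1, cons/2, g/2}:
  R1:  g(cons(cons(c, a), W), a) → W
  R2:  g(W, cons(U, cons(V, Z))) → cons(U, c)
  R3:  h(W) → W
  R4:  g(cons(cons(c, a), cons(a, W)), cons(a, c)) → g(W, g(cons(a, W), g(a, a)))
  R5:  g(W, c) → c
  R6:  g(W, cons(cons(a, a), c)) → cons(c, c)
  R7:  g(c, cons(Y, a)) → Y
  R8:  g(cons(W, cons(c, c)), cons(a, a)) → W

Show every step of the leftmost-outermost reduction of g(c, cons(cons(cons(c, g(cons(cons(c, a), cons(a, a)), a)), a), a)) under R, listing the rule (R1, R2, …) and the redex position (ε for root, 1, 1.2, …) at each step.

1. g(c, cons(cons(cons(c, g(cons(cons(c, a), cons(a, a)), a)), a), a))  →  cons(cons(c, g(cons(cons(c, a), cons(a, a)), a)), a)   [R7 at ε]
2. cons(cons(c, g(cons(cons(c, a), cons(a, a)), a)), a)  →  cons(cons(c, cons(a, a)), a)   [R1 at 1.2]

cons(cons(c, cons(a, a)), a)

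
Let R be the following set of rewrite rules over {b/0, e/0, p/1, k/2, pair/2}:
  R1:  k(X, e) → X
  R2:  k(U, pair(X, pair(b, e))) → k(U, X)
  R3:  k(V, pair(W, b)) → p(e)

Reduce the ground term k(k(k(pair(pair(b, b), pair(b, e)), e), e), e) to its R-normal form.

1. k(k(k(pair(pair(b, b), pair(b, e)), e), e), e)  →  k(k(pair(pair(b, b), pair(b, e)), e), e)   [R1 at ε]
2. k(k(pair(pair(b, b), pair(b, e)), e), e)  →  k(pair(pair(b, b), pair(b, e)), e)   [R1 at ε]
3. k(pair(pair(b, b), pair(b, e)), e)  →  pair(pair(b, b), pair(b, e))   [R1 at ε]

pair(pair(b, b), pair(b, e))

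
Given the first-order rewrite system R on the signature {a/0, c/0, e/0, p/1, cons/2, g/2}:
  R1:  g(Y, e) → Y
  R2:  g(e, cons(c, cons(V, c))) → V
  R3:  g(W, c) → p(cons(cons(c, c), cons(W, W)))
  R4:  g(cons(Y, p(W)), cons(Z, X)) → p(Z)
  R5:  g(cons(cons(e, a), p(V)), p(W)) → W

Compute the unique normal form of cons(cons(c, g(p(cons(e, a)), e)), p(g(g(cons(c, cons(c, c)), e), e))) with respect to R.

cons(cons(c, p(cons(e, a))), p(cons(c, cons(c, c))))

1. cons(cons(c, g(p(cons(e, a)), e)), p(g(g(cons(c, cons(c, c)), e), e)))  →  cons(cons(c, p(cons(e, a))), p(g(g(cons(c, cons(c, c)), e), e)))   [R1 at 1.2]
2. cons(cons(c, p(cons(e, a))), p(g(g(cons(c, cons(c, c)), e), e)))  →  cons(cons(c, p(cons(e, a))), p(g(cons(c, cons(c, c)), e)))   [R1 at 2.1]
3. cons(cons(c, p(cons(e, a))), p(g(cons(c, cons(c, c)), e)))  →  cons(cons(c, p(cons(e, a))), p(cons(c, cons(c, c))))   [R1 at 2.1]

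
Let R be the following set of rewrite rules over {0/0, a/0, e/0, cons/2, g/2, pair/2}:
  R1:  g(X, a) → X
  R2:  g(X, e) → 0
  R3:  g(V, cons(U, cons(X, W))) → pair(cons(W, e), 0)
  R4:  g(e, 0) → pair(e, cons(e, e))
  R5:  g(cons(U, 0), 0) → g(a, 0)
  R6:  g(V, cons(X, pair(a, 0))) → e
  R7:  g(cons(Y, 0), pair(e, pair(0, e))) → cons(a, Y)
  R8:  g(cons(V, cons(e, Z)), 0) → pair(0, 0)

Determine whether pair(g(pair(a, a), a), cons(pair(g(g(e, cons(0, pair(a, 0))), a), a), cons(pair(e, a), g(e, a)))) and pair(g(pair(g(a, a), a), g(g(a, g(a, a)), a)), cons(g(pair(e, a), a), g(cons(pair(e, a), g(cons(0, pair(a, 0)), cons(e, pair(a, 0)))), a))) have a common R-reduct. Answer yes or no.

yes — NF(t₁) = pair(pair(a, a), cons(pair(e, a), cons(pair(e, a), e))), NF(t₂) = pair(pair(a, a), cons(pair(e, a), cons(pair(e, a), e)))

Reduce t₁ = pair(g(pair(a, a), a), cons(pair(g(g(e, cons(0, pair(a, 0))), a), a), cons(pair(e, a), g(e, a)))):
1. pair(g(pair(a, a), a), cons(pair(g(g(e, cons(0, pair(a, 0))), a), a), cons(pair(e, a), g(e, a))))  →  pair(pair(a, a), cons(pair(g(g(e, cons(0, pair(a, 0))), a), a), cons(pair(e, a), g(e, a))))   [R1 at 1]
2. pair(pair(a, a), cons(pair(g(g(e, cons(0, pair(a, 0))), a), a), cons(pair(e, a), g(e, a))))  →  pair(pair(a, a), cons(pair(g(e, cons(0, pair(a, 0))), a), cons(pair(e, a), g(e, a))))   [R1 at 2.1.1]
3. pair(pair(a, a), cons(pair(g(e, cons(0, pair(a, 0))), a), cons(pair(e, a), g(e, a))))  →  pair(pair(a, a), cons(pair(e, a), cons(pair(e, a), g(e, a))))   [R6 at 2.1.1]
4. pair(pair(a, a), cons(pair(e, a), cons(pair(e, a), g(e, a))))  →  pair(pair(a, a), cons(pair(e, a), cons(pair(e, a), e)))   [R1 at 2.2.2]

Reduce t₂ = pair(g(pair(g(a, a), a), g(g(a, g(a, a)), a)), cons(g(pair(e, a), a), g(cons(pair(e, a), g(cons(0, pair(a, 0)), cons(e, pair(a, 0)))), a))):
1. pair(g(pair(g(a, a), a), g(g(a, g(a, a)), a)), cons(g(pair(e, a), a), g(cons(pair(e, a), g(cons(0, pair(a, 0)), cons(e, pair(a, 0)))), a)))  →  pair(g(pair(a, a), g(g(a, g(a, a)), a)), cons(g(pair(e, a), a), g(cons(pair(e, a), g(cons(0, pair(a, 0)), cons(e, pair(a, 0)))), a)))   [R1 at 1.1.1]
2. pair(g(pair(a, a), g(g(a, g(a, a)), a)), cons(g(pair(e, a), a), g(cons(pair(e, a), g(cons(0, pair(a, 0)), cons(e, pair(a, 0)))), a)))  →  pair(g(pair(a, a), g(a, g(a, a))), cons(g(pair(e, a), a), g(cons(pair(e, a), g(cons(0, pair(a, 0)), cons(e, pair(a, 0)))), a)))   [R1 at 1.2]
3. pair(g(pair(a, a), g(a, g(a, a))), cons(g(pair(e, a), a), g(cons(pair(e, a), g(cons(0, pair(a, 0)), cons(e, pair(a, 0)))), a)))  →  pair(g(pair(a, a), g(a, a)), cons(g(pair(e, a), a), g(cons(pair(e, a), g(cons(0, pair(a, 0)), cons(e, pair(a, 0)))), a)))   [R1 at 1.2.2]
4. pair(g(pair(a, a), g(a, a)), cons(g(pair(e, a), a), g(cons(pair(e, a), g(cons(0, pair(a, 0)), cons(e, pair(a, 0)))), a)))  →  pair(g(pair(a, a), a), cons(g(pair(e, a), a), g(cons(pair(e, a), g(cons(0, pair(a, 0)), cons(e, pair(a, 0)))), a)))   [R1 at 1.2]
5. pair(g(pair(a, a), a), cons(g(pair(e, a), a), g(cons(pair(e, a), g(cons(0, pair(a, 0)), cons(e, pair(a, 0)))), a)))  →  pair(pair(a, a), cons(g(pair(e, a), a), g(cons(pair(e, a), g(cons(0, pair(a, 0)), cons(e, pair(a, 0)))), a)))   [R1 at 1]
6. pair(pair(a, a), cons(g(pair(e, a), a), g(cons(pair(e, a), g(cons(0, pair(a, 0)), cons(e, pair(a, 0)))), a)))  →  pair(pair(a, a), cons(pair(e, a), g(cons(pair(e, a), g(cons(0, pair(a, 0)), cons(e, pair(a, 0)))), a)))   [R1 at 2.1]
7. pair(pair(a, a), cons(pair(e, a), g(cons(pair(e, a), g(cons(0, pair(a, 0)), cons(e, pair(a, 0)))), a)))  →  pair(pair(a, a), cons(pair(e, a), cons(pair(e, a), g(cons(0, pair(a, 0)), cons(e, pair(a, 0))))))   [R1 at 2.2]
8. pair(pair(a, a), cons(pair(e, a), cons(pair(e, a), g(cons(0, pair(a, 0)), cons(e, pair(a, 0))))))  →  pair(pair(a, a), cons(pair(e, a), cons(pair(e, a), e)))   [R6 at 2.2.2]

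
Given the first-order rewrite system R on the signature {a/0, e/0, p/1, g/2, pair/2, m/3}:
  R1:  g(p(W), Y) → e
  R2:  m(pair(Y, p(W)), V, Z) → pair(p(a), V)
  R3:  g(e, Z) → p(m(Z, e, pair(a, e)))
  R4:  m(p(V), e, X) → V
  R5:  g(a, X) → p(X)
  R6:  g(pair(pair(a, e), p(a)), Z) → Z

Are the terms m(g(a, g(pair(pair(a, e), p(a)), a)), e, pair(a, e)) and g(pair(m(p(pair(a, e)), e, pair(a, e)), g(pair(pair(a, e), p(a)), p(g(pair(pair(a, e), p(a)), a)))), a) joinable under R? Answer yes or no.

yes — NF(t₁) = a, NF(t₂) = a

Reduce t₁ = m(g(a, g(pair(pair(a, e), p(a)), a)), e, pair(a, e)):
1. m(g(a, g(pair(pair(a, e), p(a)), a)), e, pair(a, e))  →  m(p(g(pair(pair(a, e), p(a)), a)), e, pair(a, e))   [R5 at 1]
2. m(p(g(pair(pair(a, e), p(a)), a)), e, pair(a, e))  →  g(pair(pair(a, e), p(a)), a)   [R4 at ε]
3. g(pair(pair(a, e), p(a)), a)  →  a   [R6 at ε]

Reduce t₂ = g(pair(m(p(pair(a, e)), e, pair(a, e)), g(pair(pair(a, e), p(a)), p(g(pair(pair(a, e), p(a)), a)))), a):
1. g(pair(m(p(pair(a, e)), e, pair(a, e)), g(pair(pair(a, e), p(a)), p(g(pair(pair(a, e), p(a)), a)))), a)  →  g(pair(pair(a, e), g(pair(pair(a, e), p(a)), p(g(pair(pair(a, e), p(a)), a)))), a)   [R4 at 1.1]
2. g(pair(pair(a, e), g(pair(pair(a, e), p(a)), p(g(pair(pair(a, e), p(a)), a)))), a)  →  g(pair(pair(a, e), p(g(pair(pair(a, e), p(a)), a))), a)   [R6 at 1.2]
3. g(pair(pair(a, e), p(g(pair(pair(a, e), p(a)), a))), a)  →  g(pair(pair(a, e), p(a)), a)   [R6 at 1.2.1]
4. g(pair(pair(a, e), p(a)), a)  →  a   [R6 at ε]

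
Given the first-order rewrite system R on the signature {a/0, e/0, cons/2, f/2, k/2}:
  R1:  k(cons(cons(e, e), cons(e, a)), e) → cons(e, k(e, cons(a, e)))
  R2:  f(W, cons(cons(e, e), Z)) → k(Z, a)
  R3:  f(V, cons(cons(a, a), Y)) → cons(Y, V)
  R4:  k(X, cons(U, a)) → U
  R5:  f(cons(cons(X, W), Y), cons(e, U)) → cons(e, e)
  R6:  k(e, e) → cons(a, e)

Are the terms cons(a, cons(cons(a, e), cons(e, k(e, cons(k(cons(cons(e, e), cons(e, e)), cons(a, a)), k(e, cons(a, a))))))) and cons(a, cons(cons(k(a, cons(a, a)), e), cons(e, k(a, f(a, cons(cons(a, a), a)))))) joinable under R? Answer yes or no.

Reduce t₁ = cons(a, cons(cons(a, e), cons(e, k(e, cons(k(cons(cons(e, e), cons(e, e)), cons(a, a)), k(e, cons(a, a))))))):
1. cons(a, cons(cons(a, e), cons(e, k(e, cons(k(cons(cons(e, e), cons(e, e)), cons(a, a)), k(e, cons(a, a)))))))  →  cons(a, cons(cons(a, e), cons(e, k(e, cons(a, k(e, cons(a, a)))))))   [R4 at 2.2.2.2.1]
2. cons(a, cons(cons(a, e), cons(e, k(e, cons(a, k(e, cons(a, a)))))))  →  cons(a, cons(cons(a, e), cons(e, k(e, cons(a, a)))))   [R4 at 2.2.2.2.2]
3. cons(a, cons(cons(a, e), cons(e, k(e, cons(a, a)))))  →  cons(a, cons(cons(a, e), cons(e, a)))   [R4 at 2.2.2]

Reduce t₂ = cons(a, cons(cons(k(a, cons(a, a)), e), cons(e, k(a, f(a, cons(cons(a, a), a)))))):
1. cons(a, cons(cons(k(a, cons(a, a)), e), cons(e, k(a, f(a, cons(cons(a, a), a))))))  →  cons(a, cons(cons(a, e), cons(e, k(a, f(a, cons(cons(a, a), a))))))   [R4 at 2.1.1]
2. cons(a, cons(cons(a, e), cons(e, k(a, f(a, cons(cons(a, a), a))))))  →  cons(a, cons(cons(a, e), cons(e, k(a, cons(a, a)))))   [R3 at 2.2.2.2]
3. cons(a, cons(cons(a, e), cons(e, k(a, cons(a, a)))))  →  cons(a, cons(cons(a, e), cons(e, a)))   [R4 at 2.2.2]

yes — NF(t₁) = cons(a, cons(cons(a, e), cons(e, a))), NF(t₂) = cons(a, cons(cons(a, e), cons(e, a)))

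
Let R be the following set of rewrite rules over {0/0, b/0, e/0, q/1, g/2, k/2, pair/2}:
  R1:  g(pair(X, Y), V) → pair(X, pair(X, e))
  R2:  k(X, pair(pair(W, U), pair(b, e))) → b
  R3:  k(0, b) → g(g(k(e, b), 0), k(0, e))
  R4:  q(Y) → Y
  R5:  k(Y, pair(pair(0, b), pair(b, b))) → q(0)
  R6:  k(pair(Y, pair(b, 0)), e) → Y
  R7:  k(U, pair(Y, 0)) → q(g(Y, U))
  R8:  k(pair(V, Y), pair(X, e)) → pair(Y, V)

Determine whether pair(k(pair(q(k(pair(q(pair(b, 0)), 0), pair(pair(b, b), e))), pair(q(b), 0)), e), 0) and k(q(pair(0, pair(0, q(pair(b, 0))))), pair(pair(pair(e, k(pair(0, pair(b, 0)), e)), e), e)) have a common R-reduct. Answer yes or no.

Reduce t₁ = pair(k(pair(q(k(pair(q(pair(b, 0)), 0), pair(pair(b, b), e))), pair(q(b), 0)), e), 0):
1. pair(k(pair(q(k(pair(q(pair(b, 0)), 0), pair(pair(b, b), e))), pair(q(b), 0)), e), 0)  →  pair(k(pair(k(pair(q(pair(b, 0)), 0), pair(pair(b, b), e)), pair(q(b), 0)), e), 0)   [R4 at 1.1.1]
2. pair(k(pair(k(pair(q(pair(b, 0)), 0), pair(pair(b, b), e)), pair(q(b), 0)), e), 0)  →  pair(k(pair(pair(0, q(pair(b, 0))), pair(q(b), 0)), e), 0)   [R8 at 1.1.1]
3. pair(k(pair(pair(0, q(pair(b, 0))), pair(q(b), 0)), e), 0)  →  pair(k(pair(pair(0, pair(b, 0)), pair(q(b), 0)), e), 0)   [R4 at 1.1.1.2]
4. pair(k(pair(pair(0, pair(b, 0)), pair(q(b), 0)), e), 0)  →  pair(k(pair(pair(0, pair(b, 0)), pair(b, 0)), e), 0)   [R4 at 1.1.2.1]
5. pair(k(pair(pair(0, pair(b, 0)), pair(b, 0)), e), 0)  →  pair(pair(0, pair(b, 0)), 0)   [R6 at 1]

Reduce t₂ = k(q(pair(0, pair(0, q(pair(b, 0))))), pair(pair(pair(e, k(pair(0, pair(b, 0)), e)), e), e)):
1. k(q(pair(0, pair(0, q(pair(b, 0))))), pair(pair(pair(e, k(pair(0, pair(b, 0)), e)), e), e))  →  k(pair(0, pair(0, q(pair(b, 0)))), pair(pair(pair(e, k(pair(0, pair(b, 0)), e)), e), e))   [R4 at 1]
2. k(pair(0, pair(0, q(pair(b, 0)))), pair(pair(pair(e, k(pair(0, pair(b, 0)), e)), e), e))  →  pair(pair(0, q(pair(b, 0))), 0)   [R8 at ε]
3. pair(pair(0, q(pair(b, 0))), 0)  →  pair(pair(0, pair(b, 0)), 0)   [R4 at 1.2]

yes — NF(t₁) = pair(pair(0, pair(b, 0)), 0), NF(t₂) = pair(pair(0, pair(b, 0)), 0)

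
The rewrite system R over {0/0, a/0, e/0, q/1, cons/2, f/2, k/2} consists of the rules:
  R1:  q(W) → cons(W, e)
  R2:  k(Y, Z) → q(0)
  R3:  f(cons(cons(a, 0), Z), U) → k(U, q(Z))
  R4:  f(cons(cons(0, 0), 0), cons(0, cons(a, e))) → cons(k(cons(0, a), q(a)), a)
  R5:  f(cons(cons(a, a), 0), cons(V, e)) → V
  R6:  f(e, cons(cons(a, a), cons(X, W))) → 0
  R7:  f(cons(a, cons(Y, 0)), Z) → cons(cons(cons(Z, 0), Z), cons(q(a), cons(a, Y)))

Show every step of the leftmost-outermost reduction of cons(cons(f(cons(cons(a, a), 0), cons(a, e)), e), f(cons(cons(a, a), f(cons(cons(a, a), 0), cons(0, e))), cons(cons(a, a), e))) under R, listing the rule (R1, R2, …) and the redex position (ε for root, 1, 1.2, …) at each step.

cons(cons(a, e), cons(a, a))

1. cons(cons(f(cons(cons(a, a), 0), cons(a, e)), e), f(cons(cons(a, a), f(cons(cons(a, a), 0), cons(0, e))), cons(cons(a, a), e)))  →  cons(cons(a, e), f(cons(cons(a, a), f(cons(cons(a, a), 0), cons(0, e))), cons(cons(a, a), e)))   [R5 at 1.1]
2. cons(cons(a, e), f(cons(cons(a, a), f(cons(cons(a, a), 0), cons(0, e))), cons(cons(a, a), e)))  →  cons(cons(a, e), f(cons(cons(a, a), 0), cons(cons(a, a), e)))   [R5 at 2.1.2]
3. cons(cons(a, e), f(cons(cons(a, a), 0), cons(cons(a, a), e)))  →  cons(cons(a, e), cons(a, a))   [R5 at 2]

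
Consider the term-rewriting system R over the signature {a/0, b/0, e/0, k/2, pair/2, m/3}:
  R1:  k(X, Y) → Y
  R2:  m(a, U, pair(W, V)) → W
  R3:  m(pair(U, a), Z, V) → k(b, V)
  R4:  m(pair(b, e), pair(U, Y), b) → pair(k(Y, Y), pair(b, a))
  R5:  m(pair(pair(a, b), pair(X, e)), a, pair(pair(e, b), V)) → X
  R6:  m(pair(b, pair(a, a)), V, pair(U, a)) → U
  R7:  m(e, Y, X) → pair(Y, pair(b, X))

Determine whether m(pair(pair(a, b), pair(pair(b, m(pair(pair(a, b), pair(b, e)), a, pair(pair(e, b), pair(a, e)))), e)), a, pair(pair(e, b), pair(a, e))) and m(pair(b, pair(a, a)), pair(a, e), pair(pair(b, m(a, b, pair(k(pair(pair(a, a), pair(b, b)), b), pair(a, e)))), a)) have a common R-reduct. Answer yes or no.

Reduce t₁ = m(pair(pair(a, b), pair(pair(b, m(pair(pair(a, b), pair(b, e)), a, pair(pair(e, b), pair(a, e)))), e)), a, pair(pair(e, b), pair(a, e))):
1. m(pair(pair(a, b), pair(pair(b, m(pair(pair(a, b), pair(b, e)), a, pair(pair(e, b), pair(a, e)))), e)), a, pair(pair(e, b), pair(a, e)))  →  pair(b, m(pair(pair(a, b), pair(b, e)), a, pair(pair(e, b), pair(a, e))))   [R5 at ε]
2. pair(b, m(pair(pair(a, b), pair(b, e)), a, pair(pair(e, b), pair(a, e))))  →  pair(b, b)   [R5 at 2]

Reduce t₂ = m(pair(b, pair(a, a)), pair(a, e), pair(pair(b, m(a, b, pair(k(pair(pair(a, a), pair(b, b)), b), pair(a, e)))), a)):
1. m(pair(b, pair(a, a)), pair(a, e), pair(pair(b, m(a, b, pair(k(pair(pair(a, a), pair(b, b)), b), pair(a, e)))), a))  →  pair(b, m(a, b, pair(k(pair(pair(a, a), pair(b, b)), b), pair(a, e))))   [R6 at ε]
2. pair(b, m(a, b, pair(k(pair(pair(a, a), pair(b, b)), b), pair(a, e))))  →  pair(b, k(pair(pair(a, a), pair(b, b)), b))   [R2 at 2]
3. pair(b, k(pair(pair(a, a), pair(b, b)), b))  →  pair(b, b)   [R1 at 2]

yes — NF(t₁) = pair(b, b), NF(t₂) = pair(b, b)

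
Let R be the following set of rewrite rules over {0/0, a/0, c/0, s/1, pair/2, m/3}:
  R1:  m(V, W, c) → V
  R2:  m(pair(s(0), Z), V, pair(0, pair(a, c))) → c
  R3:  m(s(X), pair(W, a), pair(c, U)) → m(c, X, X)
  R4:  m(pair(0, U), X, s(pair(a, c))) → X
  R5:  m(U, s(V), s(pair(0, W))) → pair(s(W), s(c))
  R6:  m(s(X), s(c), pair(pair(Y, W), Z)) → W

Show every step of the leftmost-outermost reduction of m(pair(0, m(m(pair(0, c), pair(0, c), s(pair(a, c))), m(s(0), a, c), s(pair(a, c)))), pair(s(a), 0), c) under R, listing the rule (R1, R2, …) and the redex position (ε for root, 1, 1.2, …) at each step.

pair(0, s(0))

1. m(pair(0, m(m(pair(0, c), pair(0, c), s(pair(a, c))), m(s(0), a, c), s(pair(a, c)))), pair(s(a), 0), c)  →  pair(0, m(m(pair(0, c), pair(0, c), s(pair(a, c))), m(s(0), a, c), s(pair(a, c))))   [R1 at ε]
2. pair(0, m(m(pair(0, c), pair(0, c), s(pair(a, c))), m(s(0), a, c), s(pair(a, c))))  →  pair(0, m(pair(0, c), m(s(0), a, c), s(pair(a, c))))   [R4 at 2.1]
3. pair(0, m(pair(0, c), m(s(0), a, c), s(pair(a, c))))  →  pair(0, m(s(0), a, c))   [R4 at 2]
4. pair(0, m(s(0), a, c))  →  pair(0, s(0))   [R1 at 2]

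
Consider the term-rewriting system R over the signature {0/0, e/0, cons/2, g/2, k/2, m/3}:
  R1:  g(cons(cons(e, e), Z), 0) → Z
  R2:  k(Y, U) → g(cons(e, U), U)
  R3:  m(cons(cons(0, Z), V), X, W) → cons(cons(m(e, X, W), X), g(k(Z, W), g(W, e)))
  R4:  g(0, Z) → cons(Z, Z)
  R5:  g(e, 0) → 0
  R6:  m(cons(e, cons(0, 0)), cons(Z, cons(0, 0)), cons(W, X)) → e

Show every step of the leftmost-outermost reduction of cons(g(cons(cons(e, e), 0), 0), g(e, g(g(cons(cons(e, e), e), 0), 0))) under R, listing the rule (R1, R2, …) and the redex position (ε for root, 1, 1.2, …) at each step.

cons(0, 0)

1. cons(g(cons(cons(e, e), 0), 0), g(e, g(g(cons(cons(e, e), e), 0), 0)))  →  cons(0, g(e, g(g(cons(cons(e, e), e), 0), 0)))   [R1 at 1]
2. cons(0, g(e, g(g(cons(cons(e, e), e), 0), 0)))  →  cons(0, g(e, g(e, 0)))   [R1 at 2.2.1]
3. cons(0, g(e, g(e, 0)))  →  cons(0, g(e, 0))   [R5 at 2.2]
4. cons(0, g(e, 0))  →  cons(0, 0)   [R5 at 2]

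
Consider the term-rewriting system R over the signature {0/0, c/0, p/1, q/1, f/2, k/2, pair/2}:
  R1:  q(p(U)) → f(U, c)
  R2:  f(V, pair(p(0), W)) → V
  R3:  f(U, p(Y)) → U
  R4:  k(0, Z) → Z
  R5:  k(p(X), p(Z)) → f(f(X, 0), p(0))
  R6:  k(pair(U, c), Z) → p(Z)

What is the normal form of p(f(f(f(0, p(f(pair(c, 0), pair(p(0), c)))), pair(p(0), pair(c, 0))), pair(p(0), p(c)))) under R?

p(0)

1. p(f(f(f(0, p(f(pair(c, 0), pair(p(0), c)))), pair(p(0), pair(c, 0))), pair(p(0), p(c))))  →  p(f(f(0, p(f(pair(c, 0), pair(p(0), c)))), pair(p(0), pair(c, 0))))   [R2 at 1]
2. p(f(f(0, p(f(pair(c, 0), pair(p(0), c)))), pair(p(0), pair(c, 0))))  →  p(f(0, p(f(pair(c, 0), pair(p(0), c)))))   [R2 at 1]
3. p(f(0, p(f(pair(c, 0), pair(p(0), c)))))  →  p(0)   [R3 at 1]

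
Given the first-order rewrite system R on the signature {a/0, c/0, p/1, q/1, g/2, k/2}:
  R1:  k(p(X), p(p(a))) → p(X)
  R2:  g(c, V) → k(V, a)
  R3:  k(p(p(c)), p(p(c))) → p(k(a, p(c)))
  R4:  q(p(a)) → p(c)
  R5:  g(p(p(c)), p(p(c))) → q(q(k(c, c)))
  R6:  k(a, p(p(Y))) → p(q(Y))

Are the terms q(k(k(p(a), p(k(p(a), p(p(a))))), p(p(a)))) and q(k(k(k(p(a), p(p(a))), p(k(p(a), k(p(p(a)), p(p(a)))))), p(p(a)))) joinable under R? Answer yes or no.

Reduce t₁ = q(k(k(p(a), p(k(p(a), p(p(a))))), p(p(a)))):
1. q(k(k(p(a), p(k(p(a), p(p(a))))), p(p(a))))  →  q(k(k(p(a), p(p(a))), p(p(a))))   [R1 at 1.1.2.1]
2. q(k(k(p(a), p(p(a))), p(p(a))))  →  q(k(p(a), p(p(a))))   [R1 at 1.1]
3. q(k(p(a), p(p(a))))  →  q(p(a))   [R1 at 1]
4. q(p(a))  →  p(c)   [R4 at ε]

Reduce t₂ = q(k(k(k(p(a), p(p(a))), p(k(p(a), k(p(p(a)), p(p(a)))))), p(p(a)))):
1. q(k(k(k(p(a), p(p(a))), p(k(p(a), k(p(p(a)), p(p(a)))))), p(p(a))))  →  q(k(k(p(a), p(k(p(a), k(p(p(a)), p(p(a)))))), p(p(a))))   [R1 at 1.1.1]
2. q(k(k(p(a), p(k(p(a), k(p(p(a)), p(p(a)))))), p(p(a))))  →  q(k(k(p(a), p(k(p(a), p(p(a))))), p(p(a))))   [R1 at 1.1.2.1.2]
3. q(k(k(p(a), p(k(p(a), p(p(a))))), p(p(a))))  →  q(k(k(p(a), p(p(a))), p(p(a))))   [R1 at 1.1.2.1]
4. q(k(k(p(a), p(p(a))), p(p(a))))  →  q(k(p(a), p(p(a))))   [R1 at 1.1]
5. q(k(p(a), p(p(a))))  →  q(p(a))   [R1 at 1]
6. q(p(a))  →  p(c)   [R4 at ε]

yes — NF(t₁) = p(c), NF(t₂) = p(c)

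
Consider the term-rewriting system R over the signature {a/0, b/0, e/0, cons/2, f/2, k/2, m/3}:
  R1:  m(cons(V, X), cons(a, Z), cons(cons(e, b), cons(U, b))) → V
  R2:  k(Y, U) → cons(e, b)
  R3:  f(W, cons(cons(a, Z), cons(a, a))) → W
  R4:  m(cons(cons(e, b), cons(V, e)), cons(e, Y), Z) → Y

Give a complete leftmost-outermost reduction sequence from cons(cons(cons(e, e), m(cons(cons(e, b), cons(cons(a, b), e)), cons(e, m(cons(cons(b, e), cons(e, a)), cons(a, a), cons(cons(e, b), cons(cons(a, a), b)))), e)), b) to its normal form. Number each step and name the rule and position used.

cons(cons(cons(e, e), cons(b, e)), b)

1. cons(cons(cons(e, e), m(cons(cons(e, b), cons(cons(a, b), e)), cons(e, m(cons(cons(b, e), cons(e, a)), cons(a, a), cons(cons(e, b), cons(cons(a, a), b)))), e)), b)  →  cons(cons(cons(e, e), m(cons(cons(b, e), cons(e, a)), cons(a, a), cons(cons(e, b), cons(cons(a, a), b)))), b)   [R4 at 1.2]
2. cons(cons(cons(e, e), m(cons(cons(b, e), cons(e, a)), cons(a, a), cons(cons(e, b), cons(cons(a, a), b)))), b)  →  cons(cons(cons(e, e), cons(b, e)), b)   [R1 at 1.2]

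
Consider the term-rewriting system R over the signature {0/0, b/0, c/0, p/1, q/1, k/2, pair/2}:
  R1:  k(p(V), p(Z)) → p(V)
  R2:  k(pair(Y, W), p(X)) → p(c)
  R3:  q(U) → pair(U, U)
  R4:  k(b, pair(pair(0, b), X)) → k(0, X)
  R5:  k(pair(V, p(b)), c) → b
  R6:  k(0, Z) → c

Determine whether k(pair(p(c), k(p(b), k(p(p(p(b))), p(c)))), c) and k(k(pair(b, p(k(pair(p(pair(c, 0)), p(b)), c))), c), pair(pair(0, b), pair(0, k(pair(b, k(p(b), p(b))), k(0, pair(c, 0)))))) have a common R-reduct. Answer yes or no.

no — NF(t₁) = b, NF(t₂) = c

Reduce t₁ = k(pair(p(c), k(p(b), k(p(p(p(b))), p(c)))), c):
1. k(pair(p(c), k(p(b), k(p(p(p(b))), p(c)))), c)  →  k(pair(p(c), k(p(b), p(p(p(b))))), c)   [R1 at 1.2.2]
2. k(pair(p(c), k(p(b), p(p(p(b))))), c)  →  k(pair(p(c), p(b)), c)   [R1 at 1.2]
3. k(pair(p(c), p(b)), c)  →  b   [R5 at ε]

Reduce t₂ = k(k(pair(b, p(k(pair(p(pair(c, 0)), p(b)), c))), c), pair(pair(0, b), pair(0, k(pair(b, k(p(b), p(b))), k(0, pair(c, 0)))))):
1. k(k(pair(b, p(k(pair(p(pair(c, 0)), p(b)), c))), c), pair(pair(0, b), pair(0, k(pair(b, k(p(b), p(b))), k(0, pair(c, 0))))))  →  k(k(pair(b, p(b)), c), pair(pair(0, b), pair(0, k(pair(b, k(p(b), p(b))), k(0, pair(c, 0))))))   [R5 at 1.1.2.1]
2. k(k(pair(b, p(b)), c), pair(pair(0, b), pair(0, k(pair(b, k(p(b), p(b))), k(0, pair(c, 0))))))  →  k(b, pair(pair(0, b), pair(0, k(pair(b, k(p(b), p(b))), k(0, pair(c, 0))))))   [R5 at 1]
3. k(b, pair(pair(0, b), pair(0, k(pair(b, k(p(b), p(b))), k(0, pair(c, 0))))))  →  k(0, pair(0, k(pair(b, k(p(b), p(b))), k(0, pair(c, 0)))))   [R4 at ε]
4. k(0, pair(0, k(pair(b, k(p(b), p(b))), k(0, pair(c, 0)))))  →  c   [R6 at ε]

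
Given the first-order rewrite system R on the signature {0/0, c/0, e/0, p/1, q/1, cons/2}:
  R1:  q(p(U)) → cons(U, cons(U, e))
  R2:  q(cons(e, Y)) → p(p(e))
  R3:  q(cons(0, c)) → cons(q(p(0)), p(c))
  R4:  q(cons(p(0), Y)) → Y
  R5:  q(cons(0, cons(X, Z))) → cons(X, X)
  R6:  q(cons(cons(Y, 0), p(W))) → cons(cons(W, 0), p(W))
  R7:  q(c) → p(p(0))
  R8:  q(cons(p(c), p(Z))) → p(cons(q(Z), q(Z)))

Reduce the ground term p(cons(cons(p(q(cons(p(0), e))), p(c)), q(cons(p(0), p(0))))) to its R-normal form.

p(cons(cons(p(e), p(c)), p(0)))

1. p(cons(cons(p(q(cons(p(0), e))), p(c)), q(cons(p(0), p(0)))))  →  p(cons(cons(p(e), p(c)), q(cons(p(0), p(0)))))   [R4 at 1.1.1.1]
2. p(cons(cons(p(e), p(c)), q(cons(p(0), p(0)))))  →  p(cons(cons(p(e), p(c)), p(0)))   [R4 at 1.2]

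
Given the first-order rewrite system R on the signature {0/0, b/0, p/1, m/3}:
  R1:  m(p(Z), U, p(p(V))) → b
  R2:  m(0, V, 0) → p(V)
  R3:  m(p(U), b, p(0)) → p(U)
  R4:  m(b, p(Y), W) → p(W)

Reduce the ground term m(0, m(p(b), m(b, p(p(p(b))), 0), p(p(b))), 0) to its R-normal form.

1. m(0, m(p(b), m(b, p(p(p(b))), 0), p(p(b))), 0)  →  p(m(p(b), m(b, p(p(p(b))), 0), p(p(b))))   [R2 at ε]
2. p(m(p(b), m(b, p(p(p(b))), 0), p(p(b))))  →  p(b)   [R1 at 1]

p(b)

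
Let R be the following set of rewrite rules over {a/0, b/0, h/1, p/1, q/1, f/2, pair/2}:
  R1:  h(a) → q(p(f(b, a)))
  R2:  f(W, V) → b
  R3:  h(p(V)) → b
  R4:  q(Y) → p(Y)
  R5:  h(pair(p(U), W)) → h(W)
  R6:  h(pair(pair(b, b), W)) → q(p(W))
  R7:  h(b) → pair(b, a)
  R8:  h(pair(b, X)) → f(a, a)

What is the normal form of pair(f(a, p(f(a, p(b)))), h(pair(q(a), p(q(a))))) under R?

pair(b, b)

1. pair(f(a, p(f(a, p(b)))), h(pair(q(a), p(q(a)))))  →  pair(b, h(pair(q(a), p(q(a)))))   [R2 at 1]
2. pair(b, h(pair(q(a), p(q(a)))))  →  pair(b, h(pair(p(a), p(q(a)))))   [R4 at 2.1.1]
3. pair(b, h(pair(p(a), p(q(a)))))  →  pair(b, h(p(q(a))))   [R5 at 2]
4. pair(b, h(p(q(a))))  →  pair(b, b)   [R3 at 2]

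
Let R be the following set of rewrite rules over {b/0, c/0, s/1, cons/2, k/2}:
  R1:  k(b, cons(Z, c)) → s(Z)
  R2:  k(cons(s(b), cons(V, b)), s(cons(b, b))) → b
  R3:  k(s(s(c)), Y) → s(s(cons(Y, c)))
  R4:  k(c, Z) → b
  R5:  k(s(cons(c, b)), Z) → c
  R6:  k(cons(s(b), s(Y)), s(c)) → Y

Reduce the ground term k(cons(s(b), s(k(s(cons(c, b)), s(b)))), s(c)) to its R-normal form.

1. k(cons(s(b), s(k(s(cons(c, b)), s(b)))), s(c))  →  k(s(cons(c, b)), s(b))   [R6 at ε]
2. k(s(cons(c, b)), s(b))  →  c   [R5 at ε]

c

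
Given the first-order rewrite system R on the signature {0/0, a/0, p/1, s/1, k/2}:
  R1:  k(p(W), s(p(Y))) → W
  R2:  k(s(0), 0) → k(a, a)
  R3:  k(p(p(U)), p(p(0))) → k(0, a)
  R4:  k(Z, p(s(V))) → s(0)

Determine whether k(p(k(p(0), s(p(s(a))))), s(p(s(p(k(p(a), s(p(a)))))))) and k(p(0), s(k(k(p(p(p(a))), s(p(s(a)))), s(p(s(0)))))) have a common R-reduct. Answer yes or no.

Reduce t₁ = k(p(k(p(0), s(p(s(a))))), s(p(s(p(k(p(a), s(p(a)))))))):
1. k(p(k(p(0), s(p(s(a))))), s(p(s(p(k(p(a), s(p(a))))))))  →  k(p(0), s(p(s(a))))   [R1 at ε]
2. k(p(0), s(p(s(a))))  →  0   [R1 at ε]

Reduce t₂ = k(p(0), s(k(k(p(p(p(a))), s(p(s(a)))), s(p(s(0)))))):
1. k(p(0), s(k(k(p(p(p(a))), s(p(s(a)))), s(p(s(0))))))  →  k(p(0), s(k(p(p(a)), s(p(s(0))))))   [R1 at 2.1.1]
2. k(p(0), s(k(p(p(a)), s(p(s(0))))))  →  k(p(0), s(p(a)))   [R1 at 2.1]
3. k(p(0), s(p(a)))  →  0   [R1 at ε]

yes — NF(t₁) = 0, NF(t₂) = 0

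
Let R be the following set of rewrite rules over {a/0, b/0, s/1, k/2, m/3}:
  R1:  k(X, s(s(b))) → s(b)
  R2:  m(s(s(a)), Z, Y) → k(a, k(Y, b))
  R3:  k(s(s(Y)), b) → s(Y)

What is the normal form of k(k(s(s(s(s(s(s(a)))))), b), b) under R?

s(s(s(s(a))))

1. k(k(s(s(s(s(s(s(a)))))), b), b)  →  k(s(s(s(s(s(a))))), b)   [R3 at 1]
2. k(s(s(s(s(s(a))))), b)  →  s(s(s(s(a))))   [R3 at ε]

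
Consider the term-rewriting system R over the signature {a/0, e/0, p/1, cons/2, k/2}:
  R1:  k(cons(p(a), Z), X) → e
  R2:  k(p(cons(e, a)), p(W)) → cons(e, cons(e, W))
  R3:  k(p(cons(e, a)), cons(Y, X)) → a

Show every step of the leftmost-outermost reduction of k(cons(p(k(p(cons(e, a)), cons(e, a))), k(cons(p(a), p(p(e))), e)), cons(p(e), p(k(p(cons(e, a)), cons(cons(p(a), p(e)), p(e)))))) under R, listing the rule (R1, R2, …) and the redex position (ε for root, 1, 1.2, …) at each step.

1. k(cons(p(k(p(cons(e, a)), cons(e, a))), k(cons(p(a), p(p(e))), e)), cons(p(e), p(k(p(cons(e, a)), cons(cons(p(a), p(e)), p(e))))))  →  k(cons(p(a), k(cons(p(a), p(p(e))), e)), cons(p(e), p(k(p(cons(e, a)), cons(cons(p(a), p(e)), p(e))))))   [R3 at 1.1.1]
2. k(cons(p(a), k(cons(p(a), p(p(e))), e)), cons(p(e), p(k(p(cons(e, a)), cons(cons(p(a), p(e)), p(e))))))  →  e   [R1 at ε]

e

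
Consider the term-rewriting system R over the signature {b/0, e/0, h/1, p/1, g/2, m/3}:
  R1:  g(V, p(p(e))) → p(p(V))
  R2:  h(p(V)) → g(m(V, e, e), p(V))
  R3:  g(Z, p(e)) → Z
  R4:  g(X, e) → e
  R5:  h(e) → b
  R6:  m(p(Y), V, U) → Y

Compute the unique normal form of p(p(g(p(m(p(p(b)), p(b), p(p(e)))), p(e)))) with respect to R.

p(p(p(p(b))))

1. p(p(g(p(m(p(p(b)), p(b), p(p(e)))), p(e))))  →  p(p(p(m(p(p(b)), p(b), p(p(e))))))   [R3 at 1.1]
2. p(p(p(m(p(p(b)), p(b), p(p(e))))))  →  p(p(p(p(b))))   [R6 at 1.1.1]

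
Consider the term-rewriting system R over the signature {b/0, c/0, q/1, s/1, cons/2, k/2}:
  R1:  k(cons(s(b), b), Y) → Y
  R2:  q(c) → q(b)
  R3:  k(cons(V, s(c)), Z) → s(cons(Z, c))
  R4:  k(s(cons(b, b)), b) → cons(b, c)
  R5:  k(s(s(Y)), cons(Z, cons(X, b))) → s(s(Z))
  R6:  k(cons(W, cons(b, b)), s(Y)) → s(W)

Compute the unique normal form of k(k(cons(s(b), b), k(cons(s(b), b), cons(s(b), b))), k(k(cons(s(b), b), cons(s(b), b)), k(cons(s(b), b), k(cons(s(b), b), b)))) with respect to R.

b

1. k(k(cons(s(b), b), k(cons(s(b), b), cons(s(b), b))), k(k(cons(s(b), b), cons(s(b), b)), k(cons(s(b), b), k(cons(s(b), b), b))))  →  k(k(cons(s(b), b), cons(s(b), b)), k(k(cons(s(b), b), cons(s(b), b)), k(cons(s(b), b), k(cons(s(b), b), b))))   [R1 at 1]
2. k(k(cons(s(b), b), cons(s(b), b)), k(k(cons(s(b), b), cons(s(b), b)), k(cons(s(b), b), k(cons(s(b), b), b))))  →  k(cons(s(b), b), k(k(cons(s(b), b), cons(s(b), b)), k(cons(s(b), b), k(cons(s(b), b), b))))   [R1 at 1]
3. k(cons(s(b), b), k(k(cons(s(b), b), cons(s(b), b)), k(cons(s(b), b), k(cons(s(b), b), b))))  →  k(k(cons(s(b), b), cons(s(b), b)), k(cons(s(b), b), k(cons(s(b), b), b)))   [R1 at ε]
4. k(k(cons(s(b), b), cons(s(b), b)), k(cons(s(b), b), k(cons(s(b), b), b)))  →  k(cons(s(b), b), k(cons(s(b), b), k(cons(s(b), b), b)))   [R1 at 1]
5. k(cons(s(b), b), k(cons(s(b), b), k(cons(s(b), b), b)))  →  k(cons(s(b), b), k(cons(s(b), b), b))   [R1 at ε]
6. k(cons(s(b), b), k(cons(s(b), b), b))  →  k(cons(s(b), b), b)   [R1 at ε]
7. k(cons(s(b), b), b)  →  b   [R1 at ε]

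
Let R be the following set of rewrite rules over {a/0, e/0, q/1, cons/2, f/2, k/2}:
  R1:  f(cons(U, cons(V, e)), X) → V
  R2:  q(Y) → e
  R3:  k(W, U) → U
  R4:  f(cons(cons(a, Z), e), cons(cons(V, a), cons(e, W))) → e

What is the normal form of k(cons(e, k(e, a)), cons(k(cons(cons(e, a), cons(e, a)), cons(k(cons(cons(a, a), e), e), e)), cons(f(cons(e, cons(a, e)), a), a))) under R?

cons(cons(e, e), cons(a, a))

1. k(cons(e, k(e, a)), cons(k(cons(cons(e, a), cons(e, a)), cons(k(cons(cons(a, a), e), e), e)), cons(f(cons(e, cons(a, e)), a), a)))  →  cons(k(cons(cons(e, a), cons(e, a)), cons(k(cons(cons(a, a), e), e), e)), cons(f(cons(e, cons(a, e)), a), a))   [R3 at ε]
2. cons(k(cons(cons(e, a), cons(e, a)), cons(k(cons(cons(a, a), e), e), e)), cons(f(cons(e, cons(a, e)), a), a))  →  cons(cons(k(cons(cons(a, a), e), e), e), cons(f(cons(e, cons(a, e)), a), a))   [R3 at 1]
3. cons(cons(k(cons(cons(a, a), e), e), e), cons(f(cons(e, cons(a, e)), a), a))  →  cons(cons(e, e), cons(f(cons(e, cons(a, e)), a), a))   [R3 at 1.1]
4. cons(cons(e, e), cons(f(cons(e, cons(a, e)), a), a))  →  cons(cons(e, e), cons(a, a))   [R1 at 2.1]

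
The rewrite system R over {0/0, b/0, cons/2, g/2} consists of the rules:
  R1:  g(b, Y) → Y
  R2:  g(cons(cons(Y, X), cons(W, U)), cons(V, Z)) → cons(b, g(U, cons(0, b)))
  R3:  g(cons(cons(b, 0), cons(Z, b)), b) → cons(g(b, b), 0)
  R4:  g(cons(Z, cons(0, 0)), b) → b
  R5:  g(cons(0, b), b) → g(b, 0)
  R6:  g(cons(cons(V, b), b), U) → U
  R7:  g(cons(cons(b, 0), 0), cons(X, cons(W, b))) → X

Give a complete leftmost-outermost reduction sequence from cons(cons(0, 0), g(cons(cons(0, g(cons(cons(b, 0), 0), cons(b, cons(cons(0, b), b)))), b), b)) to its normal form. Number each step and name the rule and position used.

cons(cons(0, 0), b)

1. cons(cons(0, 0), g(cons(cons(0, g(cons(cons(b, 0), 0), cons(b, cons(cons(0, b), b)))), b), b))  →  cons(cons(0, 0), g(cons(cons(0, b), b), b))   [R7 at 2.1.1.2]
2. cons(cons(0, 0), g(cons(cons(0, b), b), b))  →  cons(cons(0, 0), b)   [R6 at 2]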